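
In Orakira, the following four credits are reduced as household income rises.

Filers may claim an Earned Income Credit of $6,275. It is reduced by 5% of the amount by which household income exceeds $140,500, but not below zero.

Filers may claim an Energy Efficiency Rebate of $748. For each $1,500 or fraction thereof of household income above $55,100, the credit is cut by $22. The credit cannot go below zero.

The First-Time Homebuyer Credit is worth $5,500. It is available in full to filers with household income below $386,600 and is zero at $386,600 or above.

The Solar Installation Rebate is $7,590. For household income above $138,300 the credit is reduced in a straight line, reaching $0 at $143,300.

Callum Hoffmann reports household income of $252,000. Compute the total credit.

Earned Income Credit: 5% of the $111,500 excess over $140,500 is $5,575; credit = $6,275 − $5,575 = $700.
Energy Efficiency Rebate: income exceeds $55,100 by $196,900 → 132 increments × $22 = $2,904 ≥ base, so the credit is $0.
First-Time Homebuyer Credit: $252,000 is below the $386,600 cutoff, so the full $5,500 applies.
Solar Installation Rebate: $252,000 is at or above $143,300, so the credit is $0.
Total: $700 + $0 + $5,500 + $0 = $6,200.

$6,200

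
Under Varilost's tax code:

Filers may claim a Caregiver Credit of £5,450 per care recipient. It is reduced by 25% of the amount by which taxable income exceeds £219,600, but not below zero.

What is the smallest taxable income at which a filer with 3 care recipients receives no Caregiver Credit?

£285,000

Full credit = 3 × £5,450 = £16,350.
The credit falls by 25% of each pound above £219,600, so it reaches zero when the excess is £16,350 / 25% = £65,400: income = £219,600 + £65,400 = £285,000.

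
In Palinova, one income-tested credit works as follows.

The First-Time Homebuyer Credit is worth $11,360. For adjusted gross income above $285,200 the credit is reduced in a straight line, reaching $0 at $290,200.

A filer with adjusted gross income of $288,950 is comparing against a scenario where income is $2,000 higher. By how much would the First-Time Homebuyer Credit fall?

At $288,950 — $288,950 is $3,750 into a $5,000 phase-out range, leaving 1,250/5,000 of the credit: $11,360 × 1,250/5,000 = $2,840.
At $290,950 — $290,950 is at or above $290,200, so the credit is $0.
Lost: $2,840 − $0 = $2,840.

$2,840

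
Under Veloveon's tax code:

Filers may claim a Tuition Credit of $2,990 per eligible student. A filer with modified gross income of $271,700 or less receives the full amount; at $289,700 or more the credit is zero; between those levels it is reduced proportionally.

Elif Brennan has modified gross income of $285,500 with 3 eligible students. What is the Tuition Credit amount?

$2,093

Tuition Credit: base = 3 × $2,990 = $8,970. $285,500 is $13,800 into a $18,000 phase-out range, leaving 4,200/18,000 of the credit: $8,970 × 4,200/18,000 = $2,093.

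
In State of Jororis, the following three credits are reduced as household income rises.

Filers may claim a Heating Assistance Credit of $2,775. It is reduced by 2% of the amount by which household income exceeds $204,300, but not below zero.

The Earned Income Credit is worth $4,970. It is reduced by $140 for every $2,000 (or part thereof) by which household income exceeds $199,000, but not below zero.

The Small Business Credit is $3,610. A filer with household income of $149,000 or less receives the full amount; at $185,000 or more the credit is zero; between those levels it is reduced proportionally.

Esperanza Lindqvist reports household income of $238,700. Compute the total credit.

$4,257

Heating Assistance Credit: 2% of the $34,400 excess over $204,300 is $688; credit = $2,775 − $688 = $2,087.
Earned Income Credit: income exceeds $199,000 by $39,700, which is 20 full-or-partial $2,000 increments; reduction = 20 × $140 = $2,800, leaving $2,170.
Small Business Credit: $238,700 is at or above $185,000, so the credit is $0.
Total: $2,087 + $2,170 + $0 = $4,257.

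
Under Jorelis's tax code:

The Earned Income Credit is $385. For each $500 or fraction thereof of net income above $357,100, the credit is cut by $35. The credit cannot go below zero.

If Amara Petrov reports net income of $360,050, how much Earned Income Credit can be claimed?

$175

Earned Income Credit: income exceeds $357,100 by $2,950, which is 6 full-or-partial $500 increments; reduction = 6 × $35 = $210, leaving $175.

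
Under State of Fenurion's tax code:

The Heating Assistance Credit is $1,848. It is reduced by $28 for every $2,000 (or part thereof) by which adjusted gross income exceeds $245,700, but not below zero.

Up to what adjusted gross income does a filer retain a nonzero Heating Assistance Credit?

$375,700

After 65 increments the reduction is 65 × $28 = $1,820, leaving $28; one more increment wipes it out. Increment 65 ends at excess 65 × $2,000 = $130,000, so the highest qualifying income is $245,700 + $130,000 = $375,700.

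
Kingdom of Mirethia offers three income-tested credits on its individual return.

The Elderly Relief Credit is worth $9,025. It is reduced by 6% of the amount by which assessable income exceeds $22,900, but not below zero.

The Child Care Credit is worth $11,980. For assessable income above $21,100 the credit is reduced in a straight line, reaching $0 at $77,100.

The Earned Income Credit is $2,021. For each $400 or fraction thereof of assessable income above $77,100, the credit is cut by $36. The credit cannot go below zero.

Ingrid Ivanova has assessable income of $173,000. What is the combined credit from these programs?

$19

Elderly Relief Credit: 6% of the $150,100 excess over $22,900 is $9,006; credit = $9,025 − $9,006 = $19.
Child Care Credit: $173,000 is at or above $77,100, so the credit is $0.
Earned Income Credit: income exceeds $77,100 by $95,900 → 240 increments × $36 = $8,640 ≥ base, so the credit is $0.
Total: $19 + $0 + $0 = $19.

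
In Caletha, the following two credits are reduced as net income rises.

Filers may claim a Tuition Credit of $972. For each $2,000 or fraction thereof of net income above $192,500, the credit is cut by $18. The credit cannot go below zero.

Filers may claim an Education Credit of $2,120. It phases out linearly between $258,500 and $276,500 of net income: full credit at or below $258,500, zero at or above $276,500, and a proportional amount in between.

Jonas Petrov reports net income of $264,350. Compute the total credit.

$1,755

Tuition Credit: income exceeds $192,500 by $71,850, which is 36 full-or-partial $2,000 increments; reduction = 36 × $18 = $648, leaving $324.
Education Credit: $264,350 is $5,850 into a $18,000 phase-out range, leaving 12,150/18,000 of the credit: $2,120 × 12,150/18,000 = $1,431.
Total: $324 + $1,431 = $1,755.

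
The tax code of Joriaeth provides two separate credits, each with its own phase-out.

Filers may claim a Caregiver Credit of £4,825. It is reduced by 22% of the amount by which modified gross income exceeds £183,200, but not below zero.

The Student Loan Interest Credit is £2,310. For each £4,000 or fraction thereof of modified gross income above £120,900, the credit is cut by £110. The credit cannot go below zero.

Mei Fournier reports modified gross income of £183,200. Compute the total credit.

£5,375

Caregiver Credit: £183,200 is at or below the £183,200 threshold, so the full £4,825 applies.
Student Loan Interest Credit: income exceeds £120,900 by £62,300, which is 16 full-or-partial £4,000 increments; reduction = 16 × £110 = £1,760, leaving £550.
Total: £4,825 + £550 = £5,375.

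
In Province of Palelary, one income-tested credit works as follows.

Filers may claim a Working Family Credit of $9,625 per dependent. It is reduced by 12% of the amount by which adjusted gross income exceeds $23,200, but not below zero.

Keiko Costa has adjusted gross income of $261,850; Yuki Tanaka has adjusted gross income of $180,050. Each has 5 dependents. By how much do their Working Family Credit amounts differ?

Keiko ($261,850): Working Family Credit: base = 5 × $9,625 = $48,125. 12% of the $238,650 excess over $23,200 is $28,638; credit = $48,125 − $28,638 = $19,487.
Yuki ($180,050): Working Family Credit: base = 5 × $9,625 = $48,125. 12% of the $156,850 excess over $23,200 is $18,822; credit = $48,125 − $18,822 = $29,303.
Difference: |$19,487 − $29,303| = $9,816.

$9,816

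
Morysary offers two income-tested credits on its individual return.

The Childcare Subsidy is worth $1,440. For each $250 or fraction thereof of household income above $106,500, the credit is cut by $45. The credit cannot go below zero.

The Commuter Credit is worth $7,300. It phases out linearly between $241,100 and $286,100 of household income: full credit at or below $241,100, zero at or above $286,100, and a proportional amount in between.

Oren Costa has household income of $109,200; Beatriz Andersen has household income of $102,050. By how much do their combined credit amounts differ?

$495

Oren ($109,200): Childcare Subsidy: income exceeds $106,500 by $2,700, which is 11 full-or-partial $250 increments; reduction = 11 × $45 = $495, leaving $945. Commuter Credit: $109,200 is at or below the $241,100 threshold, so the full $7,300 applies. total $945 + $7,300 = $8,245
Beatriz ($102,050): Childcare Subsidy: $102,050 is at or below the $106,500 threshold, so the full $1,440 applies. Commuter Credit: $102,050 is at or below the $241,100 threshold, so the full $7,300 applies. total $1,440 + $7,300 = $8,740
Difference: |$8,245 − $8,740| = $495.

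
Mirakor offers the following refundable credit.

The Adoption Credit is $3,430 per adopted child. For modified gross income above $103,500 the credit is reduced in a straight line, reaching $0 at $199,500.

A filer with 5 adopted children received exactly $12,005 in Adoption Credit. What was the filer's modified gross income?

Full credit = 5 × $3,430 = $17,150.
$12,005 is 12,005/17,150 of the full $17,150, so 5,145/17,150 of the $96,000 range has been used: income = $103,500 + $96,000 × 5,145/17,150 = $132,300.

$132,300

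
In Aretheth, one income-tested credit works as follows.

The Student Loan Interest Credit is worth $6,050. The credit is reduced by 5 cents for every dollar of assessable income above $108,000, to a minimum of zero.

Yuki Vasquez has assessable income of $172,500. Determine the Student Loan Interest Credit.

Student Loan Interest Credit: 5% of the $64,500 excess over $108,000 is $3,225; credit = $6,050 − $3,225 = $2,825.

$2,825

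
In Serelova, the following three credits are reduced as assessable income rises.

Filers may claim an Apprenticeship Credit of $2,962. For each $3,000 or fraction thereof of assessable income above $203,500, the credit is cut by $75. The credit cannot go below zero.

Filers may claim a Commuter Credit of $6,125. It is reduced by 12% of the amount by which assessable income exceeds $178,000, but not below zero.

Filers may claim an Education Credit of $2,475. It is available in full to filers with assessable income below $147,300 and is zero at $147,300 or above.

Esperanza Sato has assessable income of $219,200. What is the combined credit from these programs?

$3,693

Apprenticeship Credit: income exceeds $203,500 by $15,700, which is 6 full-or-partial $3,000 increments; reduction = 6 × $75 = $450, leaving $2,512.
Commuter Credit: 12% of the $41,200 excess over $178,000 is $4,944; credit = $6,125 − $4,944 = $1,181.
Education Credit: $219,200 meets or exceeds the $147,300 cutoff, so the credit is $0.
Total: $2,512 + $1,181 + $0 = $3,693.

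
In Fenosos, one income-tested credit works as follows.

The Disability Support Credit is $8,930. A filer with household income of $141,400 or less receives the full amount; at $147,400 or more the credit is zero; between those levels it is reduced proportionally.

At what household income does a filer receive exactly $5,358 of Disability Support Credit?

$5,358 is 5,358/8,930 of the full $8,930, so 3,572/8,930 of the $6,000 range has been used: income = $141,400 + $6,000 × 3,572/8,930 = $143,800.

$143,800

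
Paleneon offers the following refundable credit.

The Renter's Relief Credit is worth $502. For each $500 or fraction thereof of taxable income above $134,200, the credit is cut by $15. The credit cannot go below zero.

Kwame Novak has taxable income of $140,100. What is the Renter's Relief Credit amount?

Renter's Relief Credit: income exceeds $134,200 by $5,900, which is 12 full-or-partial $500 increments; reduction = 12 × $15 = $180, leaving $322.

$322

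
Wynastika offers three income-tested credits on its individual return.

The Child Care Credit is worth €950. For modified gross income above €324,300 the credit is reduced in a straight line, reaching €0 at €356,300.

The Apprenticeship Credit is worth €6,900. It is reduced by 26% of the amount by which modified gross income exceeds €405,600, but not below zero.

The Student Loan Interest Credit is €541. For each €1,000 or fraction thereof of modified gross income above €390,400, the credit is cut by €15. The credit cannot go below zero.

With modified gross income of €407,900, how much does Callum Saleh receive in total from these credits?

Child Care Credit: €407,900 is at or above €356,300, so the credit is €0.
Apprenticeship Credit: 26% of the €2,300 excess over €405,600 is €598; credit = €6,900 − €598 = €6,302.
Student Loan Interest Credit: income exceeds €390,400 by €17,500, which is 18 full-or-partial €1,000 increments; reduction = 18 × €15 = €270, leaving €271.
Total: €0 + €6,302 + €271 = €6,573.

€6,573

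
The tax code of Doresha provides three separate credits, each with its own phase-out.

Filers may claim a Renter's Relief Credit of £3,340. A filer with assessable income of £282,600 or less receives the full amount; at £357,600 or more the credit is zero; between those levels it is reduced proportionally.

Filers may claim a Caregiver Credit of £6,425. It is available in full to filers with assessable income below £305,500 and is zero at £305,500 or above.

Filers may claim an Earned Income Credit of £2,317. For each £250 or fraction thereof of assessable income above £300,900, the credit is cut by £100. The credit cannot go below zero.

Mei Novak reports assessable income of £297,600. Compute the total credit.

Renter's Relief Credit: £297,600 is £15,000 into a £75,000 phase-out range, leaving 60,000/75,000 of the credit: £3,340 × 60,000/75,000 = £2,672.
Caregiver Credit: £297,600 is below the £305,500 cutoff, so the full £6,425 applies.
Earned Income Credit: £297,600 is at or below the £300,900 threshold, so the full £2,317 applies.
Total: £2,672 + £6,425 + £2,317 = £11,414.

£11,414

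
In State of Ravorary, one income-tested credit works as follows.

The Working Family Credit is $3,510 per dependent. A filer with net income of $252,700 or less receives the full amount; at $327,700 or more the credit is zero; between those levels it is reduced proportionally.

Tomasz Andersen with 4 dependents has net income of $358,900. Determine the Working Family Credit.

$0

Working Family Credit: base = 4 × $3,510 = $14,040. $358,900 is at or above $327,700, so the credit is $0.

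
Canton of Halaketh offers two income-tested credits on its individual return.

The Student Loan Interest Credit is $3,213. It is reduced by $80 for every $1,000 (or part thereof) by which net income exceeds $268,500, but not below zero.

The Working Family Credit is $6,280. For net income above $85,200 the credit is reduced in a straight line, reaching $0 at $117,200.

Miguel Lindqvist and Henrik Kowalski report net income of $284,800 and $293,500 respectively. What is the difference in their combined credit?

Miguel ($284,800): Student Loan Interest Credit: income exceeds $268,500 by $16,300, which is 17 full-or-partial $1,000 increments; reduction = 17 × $80 = $1,360, leaving $1,853. Working Family Credit: $284,800 is at or above $117,200, so the credit is $0. total $1,853 + $0 = $1,853
Henrik ($293,500): Student Loan Interest Credit: income exceeds $268,500 by $25,000, which is 25 full-or-partial $1,000 increments; reduction = 25 × $80 = $2,000, leaving $1,213. Working Family Credit: $293,500 is at or above $117,200, so the credit is $0. total $1,213 + $0 = $1,213
Difference: |$1,853 − $1,213| = $640.

$640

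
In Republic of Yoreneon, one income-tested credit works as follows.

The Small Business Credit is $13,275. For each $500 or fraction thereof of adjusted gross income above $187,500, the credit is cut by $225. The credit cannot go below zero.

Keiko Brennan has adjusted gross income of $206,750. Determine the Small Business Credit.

$4,500

Small Business Credit: income exceeds $187,500 by $19,250, which is 39 full-or-partial $500 increments; reduction = 39 × $225 = $8,775, leaving $4,500.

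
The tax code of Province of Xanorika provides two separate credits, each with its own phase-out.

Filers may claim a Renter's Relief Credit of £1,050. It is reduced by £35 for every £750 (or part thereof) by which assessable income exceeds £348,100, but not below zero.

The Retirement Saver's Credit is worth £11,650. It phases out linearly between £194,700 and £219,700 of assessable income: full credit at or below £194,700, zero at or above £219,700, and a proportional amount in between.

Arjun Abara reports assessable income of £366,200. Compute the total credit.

£175

Renter's Relief Credit: income exceeds £348,100 by £18,100, which is 25 full-or-partial £750 increments; reduction = 25 × £35 = £875, leaving £175.
Retirement Saver's Credit: £366,200 is at or above £219,700, so the credit is £0.
Total: £175 + £0 = £175.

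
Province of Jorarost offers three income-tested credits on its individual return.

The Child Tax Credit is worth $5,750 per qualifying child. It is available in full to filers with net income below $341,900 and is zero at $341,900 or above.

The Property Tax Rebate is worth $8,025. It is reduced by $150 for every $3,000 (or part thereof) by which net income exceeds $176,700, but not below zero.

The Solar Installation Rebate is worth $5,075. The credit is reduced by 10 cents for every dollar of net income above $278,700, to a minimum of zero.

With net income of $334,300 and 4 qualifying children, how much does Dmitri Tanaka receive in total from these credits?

$23,075

Child Tax Credit: base = 4 × $5,750 = $23,000. $334,300 is below the $341,900 cutoff, so the full $23,000 applies.
Property Tax Rebate: income exceeds $176,700 by $157,600, which is 53 full-or-partial $3,000 increments; reduction = 53 × $150 = $7,950, leaving $75.
Solar Installation Rebate: 10% of the $55,600 excess over $278,700 is $5,560 ≥ base, so the credit is $0.
Total: $23,000 + $75 + $0 = $23,075.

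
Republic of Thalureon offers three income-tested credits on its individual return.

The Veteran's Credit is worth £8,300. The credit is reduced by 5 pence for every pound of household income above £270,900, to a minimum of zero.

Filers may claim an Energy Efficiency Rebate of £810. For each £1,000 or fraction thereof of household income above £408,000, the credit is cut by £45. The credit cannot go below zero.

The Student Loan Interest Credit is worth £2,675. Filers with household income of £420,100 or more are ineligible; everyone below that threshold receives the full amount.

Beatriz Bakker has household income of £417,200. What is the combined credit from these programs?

Veteran's Credit: 5% of the £146,300 excess over £270,900 is £7,315; credit = £8,300 − £7,315 = £985.
Energy Efficiency Rebate: income exceeds £408,000 by £9,200, which is 10 full-or-partial £1,000 increments; reduction = 10 × £45 = £450, leaving £360.
Student Loan Interest Credit: £417,200 is below the £420,100 cutoff, so the full £2,675 applies.
Total: £985 + £360 + £2,675 = £4,020.

£4,020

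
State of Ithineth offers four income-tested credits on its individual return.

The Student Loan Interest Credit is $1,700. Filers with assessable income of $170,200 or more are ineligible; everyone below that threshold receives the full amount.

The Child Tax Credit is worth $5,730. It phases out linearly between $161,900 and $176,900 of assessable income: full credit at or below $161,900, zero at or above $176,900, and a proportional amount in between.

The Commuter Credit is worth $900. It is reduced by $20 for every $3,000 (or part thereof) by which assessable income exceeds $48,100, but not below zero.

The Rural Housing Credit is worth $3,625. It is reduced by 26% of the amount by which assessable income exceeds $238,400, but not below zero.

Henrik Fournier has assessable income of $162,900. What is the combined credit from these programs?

Student Loan Interest Credit: $162,900 is below the $170,200 cutoff, so the full $1,700 applies.
Child Tax Credit: $162,900 is $1,000 into a $15,000 phase-out range, leaving 14,000/15,000 of the credit: $5,730 × 14,000/15,000 = $5,348.
Commuter Credit: income exceeds $48,100 by $114,800, which is 39 full-or-partial $3,000 increments; reduction = 39 × $20 = $780, leaving $120.
Rural Housing Credit: $162,900 is at or below the $238,400 threshold, so the full $3,625 applies.
Total: $1,700 + $5,348 + $120 + $3,625 = $10,793.

$10,793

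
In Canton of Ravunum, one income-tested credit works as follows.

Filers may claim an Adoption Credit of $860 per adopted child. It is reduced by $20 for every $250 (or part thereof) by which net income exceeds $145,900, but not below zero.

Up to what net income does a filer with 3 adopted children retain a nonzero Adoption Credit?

Full credit = 3 × $860 = $2,580.
After 128 increments the reduction is 128 × $20 = $2,560, leaving $20; one more increment wipes it out. Increment 128 ends at excess 128 × $250 = $32,000, so the highest qualifying income is $145,900 + $32,000 = $177,900.

$177,900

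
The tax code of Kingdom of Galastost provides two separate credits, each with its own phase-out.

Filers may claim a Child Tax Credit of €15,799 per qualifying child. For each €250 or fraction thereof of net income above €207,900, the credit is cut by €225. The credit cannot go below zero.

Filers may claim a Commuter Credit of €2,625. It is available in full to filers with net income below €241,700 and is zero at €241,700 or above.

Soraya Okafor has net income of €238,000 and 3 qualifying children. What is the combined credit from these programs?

€22,797

Child Tax Credit: base = 3 × €15,799 = €47,397. income exceeds €207,900 by €30,100, which is 121 full-or-partial €250 increments; reduction = 121 × €225 = €27,225, leaving €20,172.
Commuter Credit: €238,000 is below the €241,700 cutoff, so the full €2,625 applies.
Total: €20,172 + €2,625 = €22,797.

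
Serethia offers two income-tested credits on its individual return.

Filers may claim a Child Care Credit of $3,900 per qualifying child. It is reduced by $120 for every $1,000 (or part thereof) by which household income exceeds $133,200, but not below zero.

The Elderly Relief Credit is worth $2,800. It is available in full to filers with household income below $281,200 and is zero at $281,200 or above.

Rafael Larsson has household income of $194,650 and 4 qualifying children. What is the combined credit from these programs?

$10,960

Child Care Credit: base = 4 × $3,900 = $15,600. income exceeds $133,200 by $61,450, which is 62 full-or-partial $1,000 increments; reduction = 62 × $120 = $7,440, leaving $8,160.
Elderly Relief Credit: $194,650 is below the $281,200 cutoff, so the full $2,800 applies.
Total: $8,160 + $2,800 = $10,960.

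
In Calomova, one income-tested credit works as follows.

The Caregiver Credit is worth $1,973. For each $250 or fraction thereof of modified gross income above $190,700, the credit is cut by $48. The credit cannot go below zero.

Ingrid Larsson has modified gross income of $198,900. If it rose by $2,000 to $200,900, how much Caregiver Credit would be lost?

$384

At $198,900 — income exceeds $190,700 by $8,200, which is 33 full-or-partial $250 increments; reduction = 33 × $48 = $1,584, leaving $389.
At $200,900 — income exceeds $190,700 by $10,200, which is 41 full-or-partial $250 increments; reduction = 41 × $48 = $1,968, leaving $5.
Lost: $389 − $5 = $384.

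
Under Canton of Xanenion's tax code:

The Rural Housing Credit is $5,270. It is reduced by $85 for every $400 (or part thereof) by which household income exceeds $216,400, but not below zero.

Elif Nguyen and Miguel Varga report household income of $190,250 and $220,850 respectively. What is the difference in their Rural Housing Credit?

$1,020

Elif ($190,250): Rural Housing Credit: $190,250 is at or below the $216,400 threshold, so the full $5,270 applies.
Miguel ($220,850): Rural Housing Credit: income exceeds $216,400 by $4,450, which is 12 full-or-partial $400 increments; reduction = 12 × $85 = $1,020, leaving $4,250.
Difference: |$5,270 − $4,250| = $1,020.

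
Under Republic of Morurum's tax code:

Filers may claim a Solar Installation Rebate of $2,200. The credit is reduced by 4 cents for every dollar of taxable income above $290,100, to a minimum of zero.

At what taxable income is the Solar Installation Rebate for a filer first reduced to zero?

The credit falls by 4% of each dollar above $290,100, so it reaches zero when the excess is $2,200 / 4% = $55,000: income = $290,100 + $55,000 = $345,100.

$345,100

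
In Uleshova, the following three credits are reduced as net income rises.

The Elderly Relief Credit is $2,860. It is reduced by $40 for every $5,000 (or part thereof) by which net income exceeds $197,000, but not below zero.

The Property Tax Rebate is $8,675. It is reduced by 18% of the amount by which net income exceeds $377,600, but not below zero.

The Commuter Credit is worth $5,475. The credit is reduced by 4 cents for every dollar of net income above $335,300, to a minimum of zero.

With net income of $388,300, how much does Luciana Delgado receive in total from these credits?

$11,404

Elderly Relief Credit: income exceeds $197,000 by $191,300, which is 39 full-or-partial $5,000 increments; reduction = 39 × $40 = $1,560, leaving $1,300.
Property Tax Rebate: 18% of the $10,700 excess over $377,600 is $1,926; credit = $8,675 − $1,926 = $6,749.
Commuter Credit: 4% of the $53,000 excess over $335,300 is $2,120; credit = $5,475 − $2,120 = $3,355.
Total: $1,300 + $6,749 + $3,355 = $11,404.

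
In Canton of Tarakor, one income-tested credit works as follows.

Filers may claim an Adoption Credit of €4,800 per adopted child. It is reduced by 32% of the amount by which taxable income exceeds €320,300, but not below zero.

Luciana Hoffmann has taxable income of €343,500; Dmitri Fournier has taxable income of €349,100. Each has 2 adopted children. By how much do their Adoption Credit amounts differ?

€1,792

Luciana (€343,500): Adoption Credit: base = 2 × €4,800 = €9,600. 32% of the €23,200 excess over €320,300 is €7,424; credit = €9,600 − €7,424 = €2,176.
Dmitri (€349,100): Adoption Credit: base = 2 × €4,800 = €9,600. 32% of the €28,800 excess over €320,300 is €9,216; credit = €9,600 − €9,216 = €384.
Difference: |€2,176 − €384| = €1,792.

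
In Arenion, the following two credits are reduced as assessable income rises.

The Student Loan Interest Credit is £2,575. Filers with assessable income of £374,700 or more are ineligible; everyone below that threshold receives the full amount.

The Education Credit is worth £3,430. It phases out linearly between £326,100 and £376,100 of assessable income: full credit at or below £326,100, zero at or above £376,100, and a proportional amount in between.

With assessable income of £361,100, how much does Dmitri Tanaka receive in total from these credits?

£3,604

Student Loan Interest Credit: £361,100 is below the £374,700 cutoff, so the full £2,575 applies.
Education Credit: £361,100 is £35,000 into a £50,000 phase-out range, leaving 15,000/50,000 of the credit: £3,430 × 15,000/50,000 = £1,029.
Total: £2,575 + £1,029 = £3,604.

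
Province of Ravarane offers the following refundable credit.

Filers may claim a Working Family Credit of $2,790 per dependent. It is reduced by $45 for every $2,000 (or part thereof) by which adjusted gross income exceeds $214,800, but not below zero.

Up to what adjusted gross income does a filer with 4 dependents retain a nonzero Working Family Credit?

Full credit = 4 × $2,790 = $11,160.
After 247 increments the reduction is 247 × $45 = $11,115, leaving $45; one more increment wipes it out. Increment 247 ends at excess 247 × $2,000 = $494,000, so the highest qualifying income is $214,800 + $494,000 = $708,800.

$708,800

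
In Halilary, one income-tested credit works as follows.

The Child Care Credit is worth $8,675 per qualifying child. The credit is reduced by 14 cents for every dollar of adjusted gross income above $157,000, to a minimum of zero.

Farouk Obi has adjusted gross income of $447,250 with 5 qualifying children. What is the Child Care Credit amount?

$2,740

Child Care Credit: base = 5 × $8,675 = $43,375. 14% of the $290,250 excess over $157,000 is $40,635; credit = $43,375 − $40,635 = $2,740.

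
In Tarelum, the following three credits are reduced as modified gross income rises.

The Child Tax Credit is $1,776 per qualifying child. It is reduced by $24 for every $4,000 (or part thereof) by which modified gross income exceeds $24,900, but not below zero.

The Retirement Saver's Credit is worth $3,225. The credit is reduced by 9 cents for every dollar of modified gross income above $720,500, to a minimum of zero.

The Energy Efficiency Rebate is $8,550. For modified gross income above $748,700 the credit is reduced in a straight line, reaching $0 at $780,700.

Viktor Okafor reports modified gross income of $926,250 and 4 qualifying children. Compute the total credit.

Child Tax Credit: base = 4 × $1,776 = $7,104. income exceeds $24,900 by $901,350, which is 226 full-or-partial $4,000 increments; reduction = 226 × $24 = $5,424, leaving $1,680.
Retirement Saver's Credit: 9% of the $205,750 excess over $720,500 is $18,517.50 ≥ base, so the credit is $0.
Energy Efficiency Rebate: $926,250 is at or above $780,700, so the credit is $0.
Total: $1,680 + $0 + $0 = $1,680.

$1,680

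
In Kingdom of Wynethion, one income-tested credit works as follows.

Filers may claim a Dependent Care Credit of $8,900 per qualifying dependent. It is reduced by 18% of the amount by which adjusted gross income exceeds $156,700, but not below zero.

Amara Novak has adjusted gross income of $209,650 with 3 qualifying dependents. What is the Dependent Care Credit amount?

Dependent Care Credit: base = 3 × $8,900 = $26,700. 18% of the $52,950 excess over $156,700 is $9,531; credit = $26,700 − $9,531 = $17,169.

$17,169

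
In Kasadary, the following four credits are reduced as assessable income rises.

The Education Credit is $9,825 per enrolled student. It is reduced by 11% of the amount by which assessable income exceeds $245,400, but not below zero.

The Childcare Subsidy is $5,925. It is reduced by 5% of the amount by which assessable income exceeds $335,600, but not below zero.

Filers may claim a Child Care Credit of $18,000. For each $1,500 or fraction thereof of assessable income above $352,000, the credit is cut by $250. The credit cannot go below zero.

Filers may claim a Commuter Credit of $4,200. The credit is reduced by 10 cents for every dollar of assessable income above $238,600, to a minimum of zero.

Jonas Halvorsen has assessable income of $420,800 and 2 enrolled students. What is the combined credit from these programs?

Education Credit: base = 2 × $9,825 = $19,650. 11% of the $175,400 excess over $245,400 is $19,294; credit = $19,650 − $19,294 = $356.
Childcare Subsidy: 5% of the $85,200 excess over $335,600 is $4,260; credit = $5,925 − $4,260 = $1,665.
Child Care Credit: income exceeds $352,000 by $68,800, which is 46 full-or-partial $1,500 increments; reduction = 46 × $250 = $11,500, leaving $6,500.
Commuter Credit: 10% of the $182,200 excess over $238,600 is $18,220 ≥ base, so the credit is $0.
Total: $356 + $1,665 + $6,500 + $0 = $8,521.

$8,521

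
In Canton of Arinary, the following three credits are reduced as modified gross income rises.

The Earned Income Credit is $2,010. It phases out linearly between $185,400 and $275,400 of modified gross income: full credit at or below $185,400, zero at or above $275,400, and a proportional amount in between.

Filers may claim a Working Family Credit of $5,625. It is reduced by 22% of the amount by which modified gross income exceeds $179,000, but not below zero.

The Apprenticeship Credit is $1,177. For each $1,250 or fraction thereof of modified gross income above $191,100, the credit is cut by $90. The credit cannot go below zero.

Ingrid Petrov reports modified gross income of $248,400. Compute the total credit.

Earned Income Credit: $248,400 is $63,000 into a $90,000 phase-out range, leaving 27,000/90,000 of the credit: $2,010 × 27,000/90,000 = $603.
Working Family Credit: 22% of the $69,400 excess over $179,000 is $15,268 ≥ base, so the credit is $0.
Apprenticeship Credit: income exceeds $191,100 by $57,300 → 46 increments × $90 = $4,140 ≥ base, so the credit is $0.
Total: $603 + $0 + $0 = $603.

$603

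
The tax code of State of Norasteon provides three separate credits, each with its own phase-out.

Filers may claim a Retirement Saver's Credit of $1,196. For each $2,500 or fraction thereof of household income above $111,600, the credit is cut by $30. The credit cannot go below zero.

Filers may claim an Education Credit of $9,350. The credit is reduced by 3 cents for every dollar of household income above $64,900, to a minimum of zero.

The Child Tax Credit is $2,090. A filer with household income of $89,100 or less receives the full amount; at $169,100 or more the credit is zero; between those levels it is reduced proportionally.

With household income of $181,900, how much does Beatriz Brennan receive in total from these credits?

$6,166

Retirement Saver's Credit: income exceeds $111,600 by $70,300, which is 29 full-or-partial $2,500 increments; reduction = 29 × $30 = $870, leaving $326.
Education Credit: 3% of the $117,000 excess over $64,900 is $3,510; credit = $9,350 − $3,510 = $5,840.
Child Tax Credit: $181,900 is at or above $169,100, so the credit is $0.
Total: $326 + $5,840 + $0 = $6,166.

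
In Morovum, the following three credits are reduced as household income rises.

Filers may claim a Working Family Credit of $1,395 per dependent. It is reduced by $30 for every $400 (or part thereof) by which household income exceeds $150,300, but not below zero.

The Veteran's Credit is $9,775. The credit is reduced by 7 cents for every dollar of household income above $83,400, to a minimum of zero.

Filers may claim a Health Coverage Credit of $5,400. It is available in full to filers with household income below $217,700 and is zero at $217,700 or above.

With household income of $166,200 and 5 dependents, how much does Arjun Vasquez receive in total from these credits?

Working Family Credit: base = 5 × $1,395 = $6,975. income exceeds $150,300 by $15,900, which is 40 full-or-partial $400 increments; reduction = 40 × $30 = $1,200, leaving $5,775.
Veteran's Credit: 7% of the $82,800 excess over $83,400 is $5,796; credit = $9,775 − $5,796 = $3,979.
Health Coverage Credit: $166,200 is below the $217,700 cutoff, so the full $5,400 applies.
Total: $5,775 + $3,979 + $5,400 = $15,154.

$15,154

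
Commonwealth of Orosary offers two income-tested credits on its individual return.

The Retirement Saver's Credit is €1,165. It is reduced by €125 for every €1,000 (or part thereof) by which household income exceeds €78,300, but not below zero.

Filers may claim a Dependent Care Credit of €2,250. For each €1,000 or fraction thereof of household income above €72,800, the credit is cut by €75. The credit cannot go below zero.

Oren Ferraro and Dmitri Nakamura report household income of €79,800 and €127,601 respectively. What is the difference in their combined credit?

Oren (€79,800): Retirement Saver's Credit: income exceeds €78,300 by €1,500, which is 2 full-or-partial €1,000 increments; reduction = 2 × €125 = €250, leaving €915. Dependent Care Credit: income exceeds €72,800 by €7,000, which is 7 full-or-partial €1,000 increments; reduction = 7 × €75 = €525, leaving €1,725. total €915 + €1,725 = €2,640
Dmitri (€127,601): Retirement Saver's Credit: income exceeds €78,300 by €49,301 → 50 increments × €125 = €6,250 ≥ base, so the credit is €0. Dependent Care Credit: income exceeds €72,800 by €54,801 → 55 increments × €75 = €4,125 ≥ base, so the credit is €0. total €0 + €0 = €0
Difference: |€2,640 − €0| = €2,640.

€2,640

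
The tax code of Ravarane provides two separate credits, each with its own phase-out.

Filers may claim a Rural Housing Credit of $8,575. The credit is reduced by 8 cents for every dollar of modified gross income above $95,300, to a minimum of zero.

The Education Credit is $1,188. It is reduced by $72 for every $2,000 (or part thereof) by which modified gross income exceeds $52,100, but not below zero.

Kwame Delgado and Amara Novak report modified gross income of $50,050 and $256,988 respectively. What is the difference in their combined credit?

$9,763

Kwame ($50,050): Rural Housing Credit: $50,050 is at or below the $95,300 threshold, so the full $8,575 applies. Education Credit: $50,050 is at or below the $52,100 threshold, so the full $1,188 applies. total $8,575 + $1,188 = $9,763
Amara ($256,988): Rural Housing Credit: 8% of the $161,688 excess over $95,300 is $12,935.04 ≥ base, so the credit is $0. Education Credit: income exceeds $52,100 by $204,888 → 103 increments × $72 = $7,416 ≥ base, so the credit is $0. total $0 + $0 = $0
Difference: |$9,763 − $0| = $9,763.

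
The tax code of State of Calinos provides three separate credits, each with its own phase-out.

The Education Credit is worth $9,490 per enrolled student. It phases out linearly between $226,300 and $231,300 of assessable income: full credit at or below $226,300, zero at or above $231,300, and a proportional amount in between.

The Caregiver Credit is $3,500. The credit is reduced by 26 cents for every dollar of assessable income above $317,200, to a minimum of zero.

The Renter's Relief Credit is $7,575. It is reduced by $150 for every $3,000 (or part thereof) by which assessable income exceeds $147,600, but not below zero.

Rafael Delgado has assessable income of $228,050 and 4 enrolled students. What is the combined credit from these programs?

$31,699

Education Credit: base = 4 × $9,490 = $37,960. $228,050 is $1,750 into a $5,000 phase-out range, leaving 3,250/5,000 of the credit: $37,960 × 3,250/5,000 = $24,674.
Caregiver Credit: $228,050 is at or below the $317,200 threshold, so the full $3,500 applies.
Renter's Relief Credit: income exceeds $147,600 by $80,450, which is 27 full-or-partial $3,000 increments; reduction = 27 × $150 = $4,050, leaving $3,525.
Total: $24,674 + $3,500 + $3,525 = $31,699.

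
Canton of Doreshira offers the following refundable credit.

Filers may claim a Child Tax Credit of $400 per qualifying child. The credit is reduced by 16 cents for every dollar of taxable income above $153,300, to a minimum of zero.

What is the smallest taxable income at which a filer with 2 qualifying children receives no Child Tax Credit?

Full credit = 2 × $400 = $800.
The credit falls by 16% of each dollar above $153,300, so it reaches zero when the excess is $800 / 16% = $5,000: income = $153,300 + $5,000 = $158,300.

$158,300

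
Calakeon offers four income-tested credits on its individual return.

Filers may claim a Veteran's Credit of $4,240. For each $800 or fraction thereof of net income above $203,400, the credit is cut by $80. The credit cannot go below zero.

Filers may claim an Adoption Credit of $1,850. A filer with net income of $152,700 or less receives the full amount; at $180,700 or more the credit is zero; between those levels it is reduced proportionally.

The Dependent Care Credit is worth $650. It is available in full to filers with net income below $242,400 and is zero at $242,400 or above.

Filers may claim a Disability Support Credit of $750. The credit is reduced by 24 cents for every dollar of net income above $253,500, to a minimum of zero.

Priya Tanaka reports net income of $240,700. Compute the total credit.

Veteran's Credit: income exceeds $203,400 by $37,300, which is 47 full-or-partial $800 increments; reduction = 47 × $80 = $3,760, leaving $480.
Adoption Credit: $240,700 is at or above $180,700, so the credit is $0.
Dependent Care Credit: $240,700 is below the $242,400 cutoff, so the full $650 applies.
Disability Support Credit: $240,700 is at or below the $253,500 threshold, so the full $750 applies.
Total: $480 + $0 + $650 + $750 = $1,880.

$1,880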